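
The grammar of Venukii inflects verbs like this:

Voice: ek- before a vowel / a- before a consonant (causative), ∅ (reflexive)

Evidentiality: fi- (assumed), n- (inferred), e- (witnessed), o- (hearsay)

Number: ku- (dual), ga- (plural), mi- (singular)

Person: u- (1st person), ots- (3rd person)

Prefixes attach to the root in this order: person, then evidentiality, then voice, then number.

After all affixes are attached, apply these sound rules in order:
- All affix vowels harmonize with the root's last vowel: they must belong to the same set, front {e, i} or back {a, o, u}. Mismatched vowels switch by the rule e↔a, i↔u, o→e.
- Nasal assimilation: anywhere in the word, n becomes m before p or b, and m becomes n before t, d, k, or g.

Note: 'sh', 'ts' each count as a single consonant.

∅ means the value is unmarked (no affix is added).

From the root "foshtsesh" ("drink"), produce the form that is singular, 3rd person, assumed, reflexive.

Attach person 3rd person ots- → otsfoshtsesh.
Attach evidentiality assumed fi- → fiotsfoshtsesh.
voice = reflexive: zero marking, form stays fiotsfoshtsesh.
Attach number singular mi- → mifiotsfoshtsesh.
Apply vowel harmony: mifiotsfoshtsesh → mifietsfoshtsesh.
Nasal assimilation: no change.

mifietsfoshtsesh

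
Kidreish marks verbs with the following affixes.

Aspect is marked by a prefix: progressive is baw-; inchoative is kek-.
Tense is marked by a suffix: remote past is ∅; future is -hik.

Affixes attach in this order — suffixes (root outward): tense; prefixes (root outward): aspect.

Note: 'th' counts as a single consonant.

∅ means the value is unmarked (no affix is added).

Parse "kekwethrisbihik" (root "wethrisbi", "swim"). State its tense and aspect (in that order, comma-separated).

future, inchoative

Segment: kek-wethrisbi-hik.
tense: -hik → future.
aspect: kek- → inchoative.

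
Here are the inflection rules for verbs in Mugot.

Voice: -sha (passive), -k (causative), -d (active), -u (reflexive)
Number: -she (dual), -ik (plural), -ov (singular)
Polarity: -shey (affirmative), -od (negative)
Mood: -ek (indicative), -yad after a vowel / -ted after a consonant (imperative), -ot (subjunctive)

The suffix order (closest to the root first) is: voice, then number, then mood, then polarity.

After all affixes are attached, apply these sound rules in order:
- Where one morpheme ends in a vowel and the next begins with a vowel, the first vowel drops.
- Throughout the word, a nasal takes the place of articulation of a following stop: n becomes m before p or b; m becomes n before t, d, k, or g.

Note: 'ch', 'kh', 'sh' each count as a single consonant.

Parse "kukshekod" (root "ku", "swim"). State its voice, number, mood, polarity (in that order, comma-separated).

Segment: ku-k-she-ek-od.
voice: -k → causative.
number: -she → dual.
mood: -ek → indicative.
polarity: -od → negative.

causative, dual, indicative, negative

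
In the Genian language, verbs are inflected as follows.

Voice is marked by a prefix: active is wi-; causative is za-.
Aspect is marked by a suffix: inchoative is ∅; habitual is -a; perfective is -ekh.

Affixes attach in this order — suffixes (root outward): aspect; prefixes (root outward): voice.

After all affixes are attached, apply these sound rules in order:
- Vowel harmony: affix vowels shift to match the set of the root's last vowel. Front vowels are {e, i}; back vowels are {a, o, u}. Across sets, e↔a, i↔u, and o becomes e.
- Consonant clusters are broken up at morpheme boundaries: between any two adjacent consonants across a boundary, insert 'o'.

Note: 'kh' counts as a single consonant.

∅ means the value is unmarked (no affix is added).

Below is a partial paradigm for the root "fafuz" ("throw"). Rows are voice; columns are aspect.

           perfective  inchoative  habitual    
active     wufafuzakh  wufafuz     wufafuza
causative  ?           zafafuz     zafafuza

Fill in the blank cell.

Attach aspect perfective -ekh → fafuzekh.
Attach voice causative za- → zafafuzekh.
Apply vowel harmony: zafafuzekh → zafafuzakh.
Epenthesis: no change.

zafafuzakh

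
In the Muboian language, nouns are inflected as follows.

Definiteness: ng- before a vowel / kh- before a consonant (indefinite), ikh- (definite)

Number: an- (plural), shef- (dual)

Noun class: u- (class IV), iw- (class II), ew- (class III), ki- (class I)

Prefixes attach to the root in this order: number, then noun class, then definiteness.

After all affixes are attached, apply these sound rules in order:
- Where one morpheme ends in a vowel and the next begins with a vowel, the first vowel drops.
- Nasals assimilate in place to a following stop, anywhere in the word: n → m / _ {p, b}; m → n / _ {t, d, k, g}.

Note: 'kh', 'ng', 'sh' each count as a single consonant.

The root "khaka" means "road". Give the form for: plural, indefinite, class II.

Attach number plural an- → ankhaka.
Attach noun class class II iw- → iwankhaka.
Attach definiteness indefinite ng- (before vowel 'i') → ngiwankhaka.
Vowel deletion: no change.
Nasal assimilation: no change.

ngiwankhaka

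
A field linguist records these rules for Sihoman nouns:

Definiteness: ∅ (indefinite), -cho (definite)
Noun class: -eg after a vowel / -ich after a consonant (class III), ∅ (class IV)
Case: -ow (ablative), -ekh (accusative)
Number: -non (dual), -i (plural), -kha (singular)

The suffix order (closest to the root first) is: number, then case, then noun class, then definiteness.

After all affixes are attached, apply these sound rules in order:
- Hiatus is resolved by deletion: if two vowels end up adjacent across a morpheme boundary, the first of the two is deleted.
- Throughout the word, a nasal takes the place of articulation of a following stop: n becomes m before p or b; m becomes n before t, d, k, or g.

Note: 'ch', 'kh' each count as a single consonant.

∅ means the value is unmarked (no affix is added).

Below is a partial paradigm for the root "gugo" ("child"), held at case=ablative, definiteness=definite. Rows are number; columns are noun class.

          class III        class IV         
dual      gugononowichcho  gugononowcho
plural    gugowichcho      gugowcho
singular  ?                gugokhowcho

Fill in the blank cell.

gugokhowichcho

Attach number singular -kha → gugokha.
Attach case ablative -ow → gugokhaow.
Attach noun class class III -ich (after consonant 'w') → gugokhaowich.
Attach definiteness definite -cho → gugokhaowichcho.
Apply vowel deletion: gugokhaowichcho → gugokhowichcho.
Nasal assimilation: no change.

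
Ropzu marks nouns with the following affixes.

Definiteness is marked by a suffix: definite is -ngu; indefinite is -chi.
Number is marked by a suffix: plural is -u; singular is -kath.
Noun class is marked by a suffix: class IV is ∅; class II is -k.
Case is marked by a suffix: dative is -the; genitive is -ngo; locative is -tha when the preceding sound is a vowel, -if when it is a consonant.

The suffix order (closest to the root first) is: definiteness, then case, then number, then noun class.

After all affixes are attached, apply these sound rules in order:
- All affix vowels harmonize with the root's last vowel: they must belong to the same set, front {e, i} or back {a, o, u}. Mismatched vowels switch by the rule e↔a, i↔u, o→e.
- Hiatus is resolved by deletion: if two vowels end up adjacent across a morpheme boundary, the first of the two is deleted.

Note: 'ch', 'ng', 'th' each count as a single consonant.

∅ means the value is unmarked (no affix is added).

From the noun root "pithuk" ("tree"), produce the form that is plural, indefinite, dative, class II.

pithukchuthuk

Attach definiteness indefinite -chi → pithukchi.
Attach case dative -the → pithukchithe.
Attach number plural -u → pithukchitheu.
Attach noun class class II -k → pithukchitheuk.
Apply vowel harmony: pithukchitheuk → pithukchuthauk.
Apply vowel deletion: pithukchuthauk → pithukchuthuk.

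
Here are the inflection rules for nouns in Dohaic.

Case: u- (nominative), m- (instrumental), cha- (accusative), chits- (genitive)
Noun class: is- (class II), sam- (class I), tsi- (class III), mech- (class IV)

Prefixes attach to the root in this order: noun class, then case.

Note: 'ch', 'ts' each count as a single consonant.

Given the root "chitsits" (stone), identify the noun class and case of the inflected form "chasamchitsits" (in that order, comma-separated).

class I, accusative

Segment: cha-sam-chitsits.
noun class: sam- → class I.
case: cha- → accusative.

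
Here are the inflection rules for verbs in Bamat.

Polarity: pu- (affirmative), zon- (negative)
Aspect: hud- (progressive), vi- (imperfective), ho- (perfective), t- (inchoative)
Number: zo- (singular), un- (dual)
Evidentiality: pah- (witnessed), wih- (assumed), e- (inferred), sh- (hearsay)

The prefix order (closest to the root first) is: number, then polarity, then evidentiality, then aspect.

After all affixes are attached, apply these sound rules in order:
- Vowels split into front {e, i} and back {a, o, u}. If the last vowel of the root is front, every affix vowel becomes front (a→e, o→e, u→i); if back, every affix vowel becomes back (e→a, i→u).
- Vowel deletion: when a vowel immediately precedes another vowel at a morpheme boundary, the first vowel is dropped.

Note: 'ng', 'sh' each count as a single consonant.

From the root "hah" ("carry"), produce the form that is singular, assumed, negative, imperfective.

Attach number singular zo- → zohah.
Attach polarity negative zon- → zonzohah.
Attach evidentiality assumed wih- → wihzonzohah.
Attach aspect imperfective vi- → viwihzonzohah.
Apply vowel harmony: viwihzonzohah → vuwuhzonzohah.
Vowel deletion: no change.

vuwuhzonzohah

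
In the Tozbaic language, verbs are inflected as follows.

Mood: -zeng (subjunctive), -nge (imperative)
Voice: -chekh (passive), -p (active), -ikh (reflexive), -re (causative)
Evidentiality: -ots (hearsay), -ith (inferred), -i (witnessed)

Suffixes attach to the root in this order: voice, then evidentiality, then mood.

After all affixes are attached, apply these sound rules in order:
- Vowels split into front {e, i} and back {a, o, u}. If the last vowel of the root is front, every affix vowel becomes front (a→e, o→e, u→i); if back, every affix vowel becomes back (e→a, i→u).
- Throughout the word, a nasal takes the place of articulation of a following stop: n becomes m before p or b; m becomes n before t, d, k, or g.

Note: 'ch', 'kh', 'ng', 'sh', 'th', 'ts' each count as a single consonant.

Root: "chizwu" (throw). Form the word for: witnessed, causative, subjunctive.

Attach voice causative -re → chizwure.
Attach evidentiality witnessed -i → chizwurei.
Attach mood subjunctive -zeng → chizwureizeng.
Apply vowel harmony: chizwureizeng → chizwurauzang.
Nasal assimilation: no change.

chizwurauzang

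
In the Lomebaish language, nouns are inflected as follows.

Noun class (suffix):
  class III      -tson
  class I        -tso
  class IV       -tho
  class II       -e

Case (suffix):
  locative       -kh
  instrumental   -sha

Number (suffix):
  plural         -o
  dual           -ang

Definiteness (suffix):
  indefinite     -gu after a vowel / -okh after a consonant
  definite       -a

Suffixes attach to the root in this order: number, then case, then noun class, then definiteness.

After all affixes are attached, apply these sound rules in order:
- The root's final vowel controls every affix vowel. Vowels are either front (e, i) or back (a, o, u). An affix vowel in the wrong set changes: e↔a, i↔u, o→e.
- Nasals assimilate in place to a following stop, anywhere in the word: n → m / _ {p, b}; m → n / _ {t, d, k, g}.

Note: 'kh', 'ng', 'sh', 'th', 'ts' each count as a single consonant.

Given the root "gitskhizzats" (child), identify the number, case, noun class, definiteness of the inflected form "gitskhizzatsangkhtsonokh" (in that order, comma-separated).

dual, locative, class III, indefinite

Segment: gitskhizzats-ang-kh-tson-okh.
number: -ang → dual.
case: -kh → locative.
noun class: -tson → class III.
definiteness: -gu/okh → indefinite.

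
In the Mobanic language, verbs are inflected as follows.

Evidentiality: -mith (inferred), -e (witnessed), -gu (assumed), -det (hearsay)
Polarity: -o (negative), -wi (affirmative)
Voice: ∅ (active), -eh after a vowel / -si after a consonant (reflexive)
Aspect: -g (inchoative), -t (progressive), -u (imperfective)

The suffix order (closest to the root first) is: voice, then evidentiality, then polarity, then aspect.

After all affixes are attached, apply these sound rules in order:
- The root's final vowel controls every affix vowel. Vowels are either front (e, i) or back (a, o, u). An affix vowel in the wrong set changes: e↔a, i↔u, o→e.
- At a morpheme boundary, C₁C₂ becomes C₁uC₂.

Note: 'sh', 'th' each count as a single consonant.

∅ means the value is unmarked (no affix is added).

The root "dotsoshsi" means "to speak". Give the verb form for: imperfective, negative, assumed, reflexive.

Attach voice reflexive -eh (after vowel 'i') → dotsoshsieh.
Attach evidentiality assumed -gu → dotsoshsiehgu.
Attach polarity negative -o → dotsoshsiehguo.
Attach aspect imperfective -u → dotsoshsiehguou.
Apply vowel harmony: dotsoshsiehguou → dotsoshsiehgiei.
Apply epenthesis: dotsoshsiehgiei → dotsoshsiehugiei.

dotsoshsiehugiei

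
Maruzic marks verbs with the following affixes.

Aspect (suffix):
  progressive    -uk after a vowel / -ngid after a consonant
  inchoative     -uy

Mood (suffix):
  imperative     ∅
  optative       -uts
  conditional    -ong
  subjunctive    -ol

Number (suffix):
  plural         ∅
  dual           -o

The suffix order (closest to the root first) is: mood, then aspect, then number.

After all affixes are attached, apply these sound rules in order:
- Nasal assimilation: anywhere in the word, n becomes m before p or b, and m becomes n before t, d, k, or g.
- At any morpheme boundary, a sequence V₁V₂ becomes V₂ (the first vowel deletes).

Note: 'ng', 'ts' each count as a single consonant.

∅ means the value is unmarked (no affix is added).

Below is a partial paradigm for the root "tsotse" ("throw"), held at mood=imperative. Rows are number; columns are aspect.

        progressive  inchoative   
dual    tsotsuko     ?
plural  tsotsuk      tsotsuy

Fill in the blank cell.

tsotsuyo

mood = imperative: zero marking, form stays tsotse.
Attach aspect inchoative -uy → tsotseuy.
Attach number dual -o → tsotseuyo.
Nasal assimilation: no change.
Apply vowel deletion: tsotseuyo → tsotsuyo.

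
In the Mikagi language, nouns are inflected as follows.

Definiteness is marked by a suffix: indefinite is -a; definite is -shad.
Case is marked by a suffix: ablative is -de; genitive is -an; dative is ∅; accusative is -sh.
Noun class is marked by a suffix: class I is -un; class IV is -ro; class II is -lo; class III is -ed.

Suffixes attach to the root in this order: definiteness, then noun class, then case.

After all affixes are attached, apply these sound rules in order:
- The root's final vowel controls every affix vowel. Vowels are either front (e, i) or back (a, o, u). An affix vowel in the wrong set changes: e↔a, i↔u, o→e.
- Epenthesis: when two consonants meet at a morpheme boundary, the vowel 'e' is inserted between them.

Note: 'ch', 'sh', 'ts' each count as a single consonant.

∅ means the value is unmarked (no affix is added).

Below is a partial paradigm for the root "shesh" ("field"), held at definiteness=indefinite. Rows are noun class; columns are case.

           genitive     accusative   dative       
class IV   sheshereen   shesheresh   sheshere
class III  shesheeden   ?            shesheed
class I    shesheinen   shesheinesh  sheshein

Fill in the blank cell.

Attach definiteness indefinite -a → shesha.
Attach noun class class III -ed → sheshaed.
Attach case accusative -sh → sheshaedsh.
Apply vowel harmony: sheshaedsh → shesheedsh.
Apply epenthesis: shesheedsh → shesheedesh.

shesheedesh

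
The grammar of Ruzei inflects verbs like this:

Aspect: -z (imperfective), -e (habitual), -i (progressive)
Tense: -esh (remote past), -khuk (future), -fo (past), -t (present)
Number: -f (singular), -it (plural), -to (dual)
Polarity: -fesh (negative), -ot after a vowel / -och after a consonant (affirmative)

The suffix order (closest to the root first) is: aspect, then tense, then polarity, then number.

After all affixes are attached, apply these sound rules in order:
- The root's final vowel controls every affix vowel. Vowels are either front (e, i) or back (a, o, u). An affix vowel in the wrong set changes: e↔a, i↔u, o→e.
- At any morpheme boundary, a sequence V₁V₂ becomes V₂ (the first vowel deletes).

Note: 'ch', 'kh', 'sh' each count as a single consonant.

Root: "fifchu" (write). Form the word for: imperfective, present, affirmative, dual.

fifchuztochto

Attach aspect imperfective -z → fifchuz.
Attach tense present -t → fifchuzt.
Attach polarity affirmative -och (after consonant 't') → fifchuztoch.
Attach number dual -to → fifchuztochto.
Vowel harmony: no change.
Vowel deletion: no change.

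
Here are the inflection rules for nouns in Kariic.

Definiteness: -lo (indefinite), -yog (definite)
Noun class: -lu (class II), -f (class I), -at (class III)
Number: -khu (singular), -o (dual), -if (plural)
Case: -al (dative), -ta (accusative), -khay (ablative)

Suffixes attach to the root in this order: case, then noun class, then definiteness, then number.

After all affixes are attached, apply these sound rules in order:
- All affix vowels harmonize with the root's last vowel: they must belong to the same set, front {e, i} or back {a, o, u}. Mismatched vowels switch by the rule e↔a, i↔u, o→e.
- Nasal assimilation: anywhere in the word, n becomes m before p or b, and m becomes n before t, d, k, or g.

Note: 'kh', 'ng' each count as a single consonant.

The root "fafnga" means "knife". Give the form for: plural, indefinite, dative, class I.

fafngaalflouf

Attach case dative -al → fafngaal.
Attach noun class class I -f → fafngaalf.
Attach definiteness indefinite -lo → fafngaalflo.
Attach number plural -if → fafngaalfloif.
Apply vowel harmony: fafngaalfloif → fafngaalflouf.
Nasal assimilation: no change.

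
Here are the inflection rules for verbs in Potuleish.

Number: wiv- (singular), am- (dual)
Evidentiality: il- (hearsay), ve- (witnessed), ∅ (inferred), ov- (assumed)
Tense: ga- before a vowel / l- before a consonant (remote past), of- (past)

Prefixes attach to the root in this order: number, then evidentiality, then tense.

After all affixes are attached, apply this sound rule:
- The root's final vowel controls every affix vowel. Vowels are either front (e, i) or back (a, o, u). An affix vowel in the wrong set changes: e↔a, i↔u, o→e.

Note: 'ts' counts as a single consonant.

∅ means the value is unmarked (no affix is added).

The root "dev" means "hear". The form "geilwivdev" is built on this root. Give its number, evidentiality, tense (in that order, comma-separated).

Segment: ga-il-wiv-dev.
number: wiv- → singular.
evidentiality: il- → hearsay.
tense: ga/l- → remote past.

singular, hearsay, remote past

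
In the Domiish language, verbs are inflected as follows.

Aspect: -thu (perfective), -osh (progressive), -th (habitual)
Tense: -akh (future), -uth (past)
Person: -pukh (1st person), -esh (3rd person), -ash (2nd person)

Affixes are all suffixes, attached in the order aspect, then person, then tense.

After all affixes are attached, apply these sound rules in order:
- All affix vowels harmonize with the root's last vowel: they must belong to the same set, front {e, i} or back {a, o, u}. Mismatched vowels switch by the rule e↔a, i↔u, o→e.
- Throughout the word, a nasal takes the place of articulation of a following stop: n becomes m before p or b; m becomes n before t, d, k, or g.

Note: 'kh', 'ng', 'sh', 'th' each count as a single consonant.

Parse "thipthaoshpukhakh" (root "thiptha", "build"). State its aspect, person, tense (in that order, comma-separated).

Segment: thiptha-osh-pukh-akh.
aspect: -osh → progressive.
person: -pukh → 1st person.
tense: -akh → future.

progressive, 1st person, future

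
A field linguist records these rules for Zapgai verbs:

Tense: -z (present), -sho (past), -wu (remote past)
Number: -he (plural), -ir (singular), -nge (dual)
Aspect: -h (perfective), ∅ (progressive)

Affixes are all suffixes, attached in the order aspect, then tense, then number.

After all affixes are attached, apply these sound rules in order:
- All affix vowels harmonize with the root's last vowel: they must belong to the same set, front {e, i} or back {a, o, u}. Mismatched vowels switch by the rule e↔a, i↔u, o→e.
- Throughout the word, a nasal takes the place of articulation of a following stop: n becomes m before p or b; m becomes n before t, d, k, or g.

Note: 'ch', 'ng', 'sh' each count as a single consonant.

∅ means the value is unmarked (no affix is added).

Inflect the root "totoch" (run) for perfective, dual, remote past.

Attach aspect perfective -h → totochh.
Attach tense remote past -wu → totochhwu.
Attach number dual -nge → totochhwunge.
Apply vowel harmony: totochhwunge → totochhwunga.
Nasal assimilation: no change.

totochhwunga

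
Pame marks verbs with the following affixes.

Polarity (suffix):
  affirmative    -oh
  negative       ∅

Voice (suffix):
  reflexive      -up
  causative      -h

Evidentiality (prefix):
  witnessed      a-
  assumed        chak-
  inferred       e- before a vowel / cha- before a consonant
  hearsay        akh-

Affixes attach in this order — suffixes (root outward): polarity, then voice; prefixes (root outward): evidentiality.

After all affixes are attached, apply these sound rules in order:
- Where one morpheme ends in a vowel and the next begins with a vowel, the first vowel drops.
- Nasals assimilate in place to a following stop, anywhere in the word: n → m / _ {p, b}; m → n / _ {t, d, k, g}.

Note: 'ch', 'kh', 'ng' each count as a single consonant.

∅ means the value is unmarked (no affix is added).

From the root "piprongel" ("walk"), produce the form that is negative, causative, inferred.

polarity = negative: zero marking, form stays piprongel.
Attach voice causative -h → piprongelh.
Attach evidentiality inferred cha- (before consonant 'p') → chapiprongelh.
Vowel deletion: no change.
Nasal assimilation: no change.

chapiprongelh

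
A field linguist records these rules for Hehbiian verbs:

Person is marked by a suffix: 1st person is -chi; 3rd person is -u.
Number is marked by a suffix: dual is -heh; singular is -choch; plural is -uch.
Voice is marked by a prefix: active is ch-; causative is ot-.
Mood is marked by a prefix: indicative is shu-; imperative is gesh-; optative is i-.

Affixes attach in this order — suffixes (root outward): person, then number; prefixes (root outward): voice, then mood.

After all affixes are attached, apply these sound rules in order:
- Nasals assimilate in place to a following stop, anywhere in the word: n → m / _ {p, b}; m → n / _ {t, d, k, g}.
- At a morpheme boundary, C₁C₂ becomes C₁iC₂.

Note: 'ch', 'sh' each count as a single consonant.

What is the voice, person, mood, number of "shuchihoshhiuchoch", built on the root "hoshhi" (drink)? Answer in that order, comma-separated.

Segment: shu-ch-hoshhi-u-choch.
voice: ch- → active.
person: -u → 3rd person.
mood: shu- → indicative.
number: -choch → singular.

active, 3rd person, indicative, singular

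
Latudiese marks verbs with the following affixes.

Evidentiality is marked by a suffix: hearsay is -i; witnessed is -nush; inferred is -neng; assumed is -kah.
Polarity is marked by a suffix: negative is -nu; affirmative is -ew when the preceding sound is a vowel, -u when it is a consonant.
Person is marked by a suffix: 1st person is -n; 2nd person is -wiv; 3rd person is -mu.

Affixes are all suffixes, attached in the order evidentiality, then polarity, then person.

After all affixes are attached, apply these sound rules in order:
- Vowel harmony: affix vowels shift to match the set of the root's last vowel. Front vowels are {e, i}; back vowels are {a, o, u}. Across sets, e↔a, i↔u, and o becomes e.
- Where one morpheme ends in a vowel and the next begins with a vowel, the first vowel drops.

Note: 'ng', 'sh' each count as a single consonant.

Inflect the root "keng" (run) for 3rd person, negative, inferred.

kengnengnimi

Attach evidentiality inferred -neng → kengneng.
Attach polarity negative -nu → kengnengnu.
Attach person 3rd person -mu → kengnengnumu.
Apply vowel harmony: kengnengnumu → kengnengnimi.
Vowel deletion: no change.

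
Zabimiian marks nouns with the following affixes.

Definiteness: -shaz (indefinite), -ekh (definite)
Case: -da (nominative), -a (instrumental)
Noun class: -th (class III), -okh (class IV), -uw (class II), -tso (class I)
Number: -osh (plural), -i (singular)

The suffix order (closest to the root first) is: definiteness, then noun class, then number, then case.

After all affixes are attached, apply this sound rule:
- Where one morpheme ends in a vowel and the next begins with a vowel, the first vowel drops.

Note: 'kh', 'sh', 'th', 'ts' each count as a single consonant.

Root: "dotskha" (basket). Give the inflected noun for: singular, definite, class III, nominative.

Attach definiteness definite -ekh → dotskhaekh.
Attach noun class class III -th → dotskhaekhth.
Attach number singular -i → dotskhaekhthi.
Attach case nominative -da → dotskhaekhthida.
Apply vowel deletion: dotskhaekhthida → dotskhekhthida.

dotskhekhthida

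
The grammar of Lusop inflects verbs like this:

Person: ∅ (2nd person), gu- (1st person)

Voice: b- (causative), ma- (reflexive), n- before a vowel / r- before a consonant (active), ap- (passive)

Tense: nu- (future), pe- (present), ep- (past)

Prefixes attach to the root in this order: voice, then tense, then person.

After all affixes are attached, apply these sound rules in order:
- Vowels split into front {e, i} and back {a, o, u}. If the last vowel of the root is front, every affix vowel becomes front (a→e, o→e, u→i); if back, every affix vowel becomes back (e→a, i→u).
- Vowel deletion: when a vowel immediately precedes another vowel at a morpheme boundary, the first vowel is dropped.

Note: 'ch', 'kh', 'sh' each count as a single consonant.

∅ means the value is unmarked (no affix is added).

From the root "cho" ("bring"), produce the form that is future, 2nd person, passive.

Attach voice passive ap- → apcho.
Attach tense future nu- → nuapcho.
person = 2nd person: zero marking, form stays nuapcho.
Vowel harmony: no change.
Apply vowel deletion: nuapcho → napcho.

napcho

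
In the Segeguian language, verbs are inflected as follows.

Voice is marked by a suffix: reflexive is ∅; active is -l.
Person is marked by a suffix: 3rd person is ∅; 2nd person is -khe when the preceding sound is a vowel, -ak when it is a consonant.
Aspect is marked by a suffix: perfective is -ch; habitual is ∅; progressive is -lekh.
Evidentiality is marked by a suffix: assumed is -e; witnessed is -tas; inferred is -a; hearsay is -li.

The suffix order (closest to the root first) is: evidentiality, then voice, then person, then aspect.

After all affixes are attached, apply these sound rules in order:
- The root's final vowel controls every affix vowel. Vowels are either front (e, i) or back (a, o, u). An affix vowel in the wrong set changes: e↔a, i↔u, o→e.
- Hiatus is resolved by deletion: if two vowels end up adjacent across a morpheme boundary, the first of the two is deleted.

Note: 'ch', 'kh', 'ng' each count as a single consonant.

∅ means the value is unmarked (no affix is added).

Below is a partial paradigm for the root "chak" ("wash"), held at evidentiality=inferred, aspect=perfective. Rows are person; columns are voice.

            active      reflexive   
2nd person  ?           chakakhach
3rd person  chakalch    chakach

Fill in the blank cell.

Attach evidentiality inferred -a → chaka.
Attach voice active -l → chakal.
Attach person 2nd person -ak (after consonant 'l') → chakalak.
Attach aspect perfective -ch → chakalakch.
Vowel harmony: no change.
Vowel deletion: no change.

chakalakch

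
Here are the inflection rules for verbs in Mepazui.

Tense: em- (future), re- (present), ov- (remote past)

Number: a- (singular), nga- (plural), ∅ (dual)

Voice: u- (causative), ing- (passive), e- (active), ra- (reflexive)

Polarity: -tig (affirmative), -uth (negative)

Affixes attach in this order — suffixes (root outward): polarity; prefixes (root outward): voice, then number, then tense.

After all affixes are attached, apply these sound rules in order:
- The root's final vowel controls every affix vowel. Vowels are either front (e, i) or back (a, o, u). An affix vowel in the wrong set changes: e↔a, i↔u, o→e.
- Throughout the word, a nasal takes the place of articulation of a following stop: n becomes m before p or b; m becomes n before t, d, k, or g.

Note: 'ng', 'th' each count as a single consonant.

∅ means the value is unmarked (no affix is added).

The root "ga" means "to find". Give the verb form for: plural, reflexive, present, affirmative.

rangaragatug

Attach voice reflexive ra- → raga.
Attach number plural nga- → ngaraga.
Attach polarity affirmative -tig → ngaragatig.
Attach tense present re- → rengaragatig.
Apply vowel harmony: rengaragatig → rangaragatug.
Nasal assimilation: no change.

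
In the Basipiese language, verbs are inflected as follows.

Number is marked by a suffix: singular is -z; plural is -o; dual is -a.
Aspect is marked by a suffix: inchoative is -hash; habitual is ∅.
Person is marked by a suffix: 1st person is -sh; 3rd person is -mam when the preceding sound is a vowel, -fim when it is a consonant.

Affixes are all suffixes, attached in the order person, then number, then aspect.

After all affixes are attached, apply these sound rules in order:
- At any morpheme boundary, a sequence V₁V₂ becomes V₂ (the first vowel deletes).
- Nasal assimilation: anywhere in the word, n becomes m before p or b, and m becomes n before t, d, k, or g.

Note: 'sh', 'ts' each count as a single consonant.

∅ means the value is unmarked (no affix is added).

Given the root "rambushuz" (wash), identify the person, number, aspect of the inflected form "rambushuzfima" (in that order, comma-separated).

3rd person, dual, habitual

Segment: rambushuz-fim-a.
person: -mam/fim → 3rd person.
number: -a → dual.
aspect: ∅ → habitual.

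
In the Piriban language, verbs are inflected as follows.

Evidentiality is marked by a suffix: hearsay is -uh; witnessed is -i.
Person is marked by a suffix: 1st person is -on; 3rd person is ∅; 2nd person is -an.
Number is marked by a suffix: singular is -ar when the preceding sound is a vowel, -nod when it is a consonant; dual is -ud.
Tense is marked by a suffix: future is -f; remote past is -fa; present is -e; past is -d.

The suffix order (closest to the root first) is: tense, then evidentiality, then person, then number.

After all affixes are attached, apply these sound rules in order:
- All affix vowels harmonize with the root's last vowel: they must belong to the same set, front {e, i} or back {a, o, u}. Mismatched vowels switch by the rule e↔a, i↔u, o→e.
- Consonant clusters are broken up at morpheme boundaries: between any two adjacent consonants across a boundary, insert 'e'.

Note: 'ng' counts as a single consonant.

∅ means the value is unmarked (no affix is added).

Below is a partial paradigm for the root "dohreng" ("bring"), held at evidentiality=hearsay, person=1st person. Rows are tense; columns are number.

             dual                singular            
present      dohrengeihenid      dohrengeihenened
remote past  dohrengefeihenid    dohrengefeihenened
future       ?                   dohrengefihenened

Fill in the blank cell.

dohrengefihenid

Attach tense future -f → dohrengf.
Attach evidentiality hearsay -uh → dohrengfuh.
Attach person 1st person -on → dohrengfuhon.
Attach number dual -ud → dohrengfuhonud.
Apply vowel harmony: dohrengfuhonud → dohrengfihenid.
Apply epenthesis: dohrengfihenid → dohrengefihenid.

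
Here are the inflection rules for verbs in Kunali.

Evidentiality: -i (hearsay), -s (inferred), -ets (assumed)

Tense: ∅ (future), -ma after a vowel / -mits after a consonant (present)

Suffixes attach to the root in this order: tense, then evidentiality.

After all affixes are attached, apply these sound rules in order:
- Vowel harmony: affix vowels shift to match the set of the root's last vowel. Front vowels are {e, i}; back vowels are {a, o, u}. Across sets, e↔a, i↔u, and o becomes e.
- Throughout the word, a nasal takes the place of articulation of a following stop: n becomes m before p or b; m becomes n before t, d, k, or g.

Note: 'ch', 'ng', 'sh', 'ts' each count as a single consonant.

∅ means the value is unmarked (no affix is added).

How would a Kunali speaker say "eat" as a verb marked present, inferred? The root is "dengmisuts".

dengmisutsmutss

Attach tense present -mits (after consonant 'ts') → dengmisutsmits.
Attach evidentiality inferred -s → dengmisutsmitss.
Apply vowel harmony: dengmisutsmitss → dengmisutsmutss.
Nasal assimilation: no change.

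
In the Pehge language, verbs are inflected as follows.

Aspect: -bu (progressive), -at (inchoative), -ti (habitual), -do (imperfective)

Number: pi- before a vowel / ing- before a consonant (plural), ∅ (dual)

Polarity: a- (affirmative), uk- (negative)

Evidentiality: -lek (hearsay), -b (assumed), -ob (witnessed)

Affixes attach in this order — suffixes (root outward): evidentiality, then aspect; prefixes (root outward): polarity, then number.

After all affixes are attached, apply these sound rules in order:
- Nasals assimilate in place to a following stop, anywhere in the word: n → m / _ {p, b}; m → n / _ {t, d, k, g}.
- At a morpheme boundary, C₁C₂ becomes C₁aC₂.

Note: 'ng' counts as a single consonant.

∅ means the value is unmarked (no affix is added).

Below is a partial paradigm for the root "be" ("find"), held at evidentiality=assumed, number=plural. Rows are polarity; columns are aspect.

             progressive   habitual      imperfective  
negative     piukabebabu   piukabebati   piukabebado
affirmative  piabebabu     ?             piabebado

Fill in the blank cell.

piabebati

Attach polarity affirmative a- → abe.
Attach evidentiality assumed -b → abeb.
Attach aspect habitual -ti → abebti.
Attach number plural pi- (before vowel 'a') → piabebti.
Nasal assimilation: no change.
Apply epenthesis: piabebti → piabebati.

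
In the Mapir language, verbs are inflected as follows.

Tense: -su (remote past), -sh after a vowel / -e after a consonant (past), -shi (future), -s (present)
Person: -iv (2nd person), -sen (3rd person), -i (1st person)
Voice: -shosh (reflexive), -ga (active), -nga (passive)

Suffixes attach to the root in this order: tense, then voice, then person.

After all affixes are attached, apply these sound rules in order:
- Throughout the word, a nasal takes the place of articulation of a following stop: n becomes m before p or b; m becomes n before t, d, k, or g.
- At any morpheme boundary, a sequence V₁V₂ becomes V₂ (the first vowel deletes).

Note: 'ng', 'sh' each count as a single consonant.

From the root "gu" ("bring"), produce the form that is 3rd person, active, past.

gushgasen

Attach tense past -sh (after vowel 'u') → gush.
Attach voice active -ga → gushga.
Attach person 3rd person -sen → gushgasen.
Nasal assimilation: no change.
Vowel deletion: no change.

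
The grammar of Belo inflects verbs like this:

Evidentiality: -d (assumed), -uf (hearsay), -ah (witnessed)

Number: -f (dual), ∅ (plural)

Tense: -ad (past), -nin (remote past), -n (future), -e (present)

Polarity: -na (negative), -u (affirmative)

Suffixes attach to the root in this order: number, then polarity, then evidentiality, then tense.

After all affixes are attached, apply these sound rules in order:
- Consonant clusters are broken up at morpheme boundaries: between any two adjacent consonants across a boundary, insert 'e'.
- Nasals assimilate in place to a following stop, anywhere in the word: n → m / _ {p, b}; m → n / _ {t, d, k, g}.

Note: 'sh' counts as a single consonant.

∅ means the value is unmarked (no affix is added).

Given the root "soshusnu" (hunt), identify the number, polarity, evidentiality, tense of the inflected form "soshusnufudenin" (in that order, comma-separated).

Segment: soshusnu-f-u-d-nin.
number: -f → dual.
polarity: -u → affirmative.
evidentiality: -d → assumed.
tense: -nin → remote past.

dual, affirmative, assumed, remote past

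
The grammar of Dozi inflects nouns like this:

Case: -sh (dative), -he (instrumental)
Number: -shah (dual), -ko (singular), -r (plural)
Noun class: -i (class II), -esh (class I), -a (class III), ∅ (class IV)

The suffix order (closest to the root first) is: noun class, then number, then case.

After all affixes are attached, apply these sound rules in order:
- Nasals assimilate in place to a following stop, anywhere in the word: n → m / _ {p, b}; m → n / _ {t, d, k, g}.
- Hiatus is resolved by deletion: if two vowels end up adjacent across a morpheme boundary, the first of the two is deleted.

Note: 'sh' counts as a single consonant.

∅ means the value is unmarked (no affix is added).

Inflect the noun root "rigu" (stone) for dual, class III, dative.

Attach noun class class III -a → rigua.
Attach number dual -shah → riguashah.
Attach case dative -sh → riguashahsh.
Nasal assimilation: no change.
Apply vowel deletion: riguashahsh → rigashahsh.

rigashahsh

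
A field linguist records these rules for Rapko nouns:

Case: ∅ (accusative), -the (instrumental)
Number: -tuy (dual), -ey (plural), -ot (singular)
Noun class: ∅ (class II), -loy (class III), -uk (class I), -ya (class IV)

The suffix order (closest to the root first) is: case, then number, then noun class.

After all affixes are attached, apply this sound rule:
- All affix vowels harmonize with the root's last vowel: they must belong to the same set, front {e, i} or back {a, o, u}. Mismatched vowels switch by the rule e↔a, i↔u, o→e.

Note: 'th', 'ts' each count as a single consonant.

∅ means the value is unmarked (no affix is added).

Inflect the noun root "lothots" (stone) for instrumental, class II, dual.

lothotsthatuy

Attach case instrumental -the → lothotsthe.
Attach number dual -tuy → lothotsthetuy.
noun class = class II: zero marking, form stays lothotsthetuy.
Apply vowel harmony: lothotsthetuy → lothotsthatuy.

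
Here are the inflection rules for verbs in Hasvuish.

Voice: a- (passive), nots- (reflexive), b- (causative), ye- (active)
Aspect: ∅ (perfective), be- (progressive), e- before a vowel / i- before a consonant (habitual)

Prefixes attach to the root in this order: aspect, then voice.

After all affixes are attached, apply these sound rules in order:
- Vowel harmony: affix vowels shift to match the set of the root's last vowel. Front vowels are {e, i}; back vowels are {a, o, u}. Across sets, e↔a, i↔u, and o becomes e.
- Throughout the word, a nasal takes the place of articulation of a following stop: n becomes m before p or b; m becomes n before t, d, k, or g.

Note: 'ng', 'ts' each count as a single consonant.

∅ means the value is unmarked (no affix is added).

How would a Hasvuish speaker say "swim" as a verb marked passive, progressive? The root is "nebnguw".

Attach aspect progressive be- → benebnguw.
Attach voice passive a- → abenebnguw.
Apply vowel harmony: abenebnguw → abanebnguw.
Nasal assimilation: no change.

abanebnguw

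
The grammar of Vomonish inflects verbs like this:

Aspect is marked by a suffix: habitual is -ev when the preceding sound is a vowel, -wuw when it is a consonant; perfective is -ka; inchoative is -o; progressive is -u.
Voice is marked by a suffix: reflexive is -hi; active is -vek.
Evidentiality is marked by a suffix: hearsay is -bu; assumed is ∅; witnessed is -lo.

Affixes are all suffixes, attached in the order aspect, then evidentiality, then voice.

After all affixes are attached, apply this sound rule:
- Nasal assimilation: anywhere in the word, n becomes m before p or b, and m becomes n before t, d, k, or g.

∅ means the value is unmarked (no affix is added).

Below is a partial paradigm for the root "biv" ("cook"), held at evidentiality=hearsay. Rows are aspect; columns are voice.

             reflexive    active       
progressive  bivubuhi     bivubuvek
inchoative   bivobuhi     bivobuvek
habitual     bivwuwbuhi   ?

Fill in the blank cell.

bivwuwbuvek

Attach aspect habitual -wuw (after consonant 'v') → bivwuw.
Attach evidentiality hearsay -bu → bivwuwbu.
Attach voice active -vek → bivwuwbuvek.
Nasal assimilation: no change.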